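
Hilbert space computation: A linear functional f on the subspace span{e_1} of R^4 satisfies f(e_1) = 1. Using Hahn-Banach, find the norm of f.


The norm of f is given by ||f|| = sup_{||x||=1} |f(x)|.
On span{e_1}, ||e_1|| = 1, so ||f|| = |f(e_1)| / ||e_1||
= |1| / 1 = 1.0000

1.0000


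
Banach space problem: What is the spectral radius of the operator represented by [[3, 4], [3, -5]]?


For a 2x2 matrix, eigenvalues satisfy lambda^2 - (trace)*lambda + det = 0
trace = 3 + -5 = -2
det = 3*-5 - 4*3 = -27
discriminant = (-2)^2 - 4*(-27) = 112
spectral radius = max |eigenvalue| = 6.2915

6.2915


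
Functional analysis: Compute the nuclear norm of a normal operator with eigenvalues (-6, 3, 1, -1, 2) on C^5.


For a normal operator, singular values equal |eigenvalues|.
Trace norm = sum |lambda_i| = 6 + 3 + 1 + 1 + 2
= 13

13


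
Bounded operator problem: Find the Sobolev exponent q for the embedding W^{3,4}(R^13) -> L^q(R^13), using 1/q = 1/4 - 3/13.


Using the Sobolev embedding formula: 1/q = 1/p - k/n
1/q = 1/4 - 3/13 = 1/52
q = 1/(1/52) = 52

52.0000


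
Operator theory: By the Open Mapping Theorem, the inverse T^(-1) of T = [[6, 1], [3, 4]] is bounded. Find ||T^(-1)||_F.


det(T) = 6*4 - 1*3 = 21
T^(-1) = (1/21) * [[4, -1], [-3, 6]] = [[0.1905, -0.0476], [-0.1429, 0.2857]]
||T^(-1)||_F^2 = 0.1905^2 + (-0.0476)^2 + (-0.1429)^2 + 0.2857^2 = 0.1406
||T^(-1)||_F = sqrt(0.1406) = 0.3750

0.3750


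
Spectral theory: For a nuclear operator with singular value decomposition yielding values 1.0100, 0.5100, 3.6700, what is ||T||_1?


The nuclear norm is the sum of all singular values.
||T||_1 = 1.0100 + 0.5100 + 3.6700
= 5.1900

5.1900


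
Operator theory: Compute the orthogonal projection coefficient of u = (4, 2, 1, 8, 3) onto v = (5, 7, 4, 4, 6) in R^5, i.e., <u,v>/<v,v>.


Computing <u,v> = 4*5 + 2*7 + 1*4 + 8*4 + 3*6 = 88
Computing <v,v> = 5^2 + 7^2 + 4^2 + 4^2 + 6^2 = 142
Projection coefficient = 88/142 = 0.6197

0.6197


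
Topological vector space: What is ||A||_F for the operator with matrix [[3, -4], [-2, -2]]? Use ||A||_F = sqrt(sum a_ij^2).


||A||_F^2 = sum a_ij^2
= 3^2 + (-4)^2 + (-2)^2 + (-2)^2
= 9 + 16 + 4 + 4 = 33
||A||_F = sqrt(33) = 5.7446

5.7446


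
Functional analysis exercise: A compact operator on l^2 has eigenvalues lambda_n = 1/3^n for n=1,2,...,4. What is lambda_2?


The eigenvalue formula gives lambda_2 = 1/3^2
= 1/9
= 0.1111

0.1111


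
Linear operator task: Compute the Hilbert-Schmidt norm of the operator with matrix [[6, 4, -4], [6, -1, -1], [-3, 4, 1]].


The Hilbert-Schmidt norm is sqrt(sum of squares of all entries).
Sum of squares = 6^2 + 4^2 + (-4)^2 + 6^2 + (-1)^2 + (-1)^2 + (-3)^2 + 4^2 + 1^2
= 36 + 16 + 16 + 36 + 1 + 1 + 9 + 16 + 1 = 132
||T||_HS = sqrt(132) = 11.4891

11.4891


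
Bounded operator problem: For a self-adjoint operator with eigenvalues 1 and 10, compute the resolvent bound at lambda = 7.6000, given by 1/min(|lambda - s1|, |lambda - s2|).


dist(7.6000, {1, 10}) = min(|7.6000 - 1|, |7.6000 - 10|)
= min(6.6000, 2.4000) = 2.4000
Resolvent bound = 1/2.4000 = 0.4167

0.4167


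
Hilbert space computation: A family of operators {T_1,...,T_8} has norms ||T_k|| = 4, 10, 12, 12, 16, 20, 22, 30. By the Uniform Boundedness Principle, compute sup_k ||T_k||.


By the Uniform Boundedness Principle, the supremum of norms is finite.
sup_k ||T_k|| = max(4, 10, 12, 12, 16, 20, 22, 30) = 30

30


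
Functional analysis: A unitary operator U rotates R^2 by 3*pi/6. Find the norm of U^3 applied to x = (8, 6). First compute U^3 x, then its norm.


U is a rotation by theta = 3*pi/6
U^3 = rotation by 3*theta = 9*pi/6
cos(9*pi/6) = 0.0000, sin(9*pi/6) = -1.0000
U^3 x = (0.0000 * 8 - -1.0000 * 6, -1.0000 * 8 + 0.0000 * 6)
= (6.0000, -8.0000)
||U^3 x|| = sqrt(6.0000^2 + (-8.0000)^2) = sqrt(100.0000) = 10.0000

10.0000


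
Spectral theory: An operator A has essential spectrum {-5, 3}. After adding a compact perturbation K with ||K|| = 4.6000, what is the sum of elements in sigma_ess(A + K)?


By Weyl's theorem, the essential spectrum is invariant under compact perturbations.
sigma_ess(A + K) = sigma_ess(A) = {-5, 3}
Sum = -5 + 3 = -2

-2


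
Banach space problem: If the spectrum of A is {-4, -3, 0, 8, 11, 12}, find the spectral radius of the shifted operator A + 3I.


Spectrum of A + 3I = {-1, 0, 3, 11, 14, 15}
Spectral radius = max |lambda| over the shifted spectrum
= max(1, 0, 3, 11, 14, 15) = 15

15


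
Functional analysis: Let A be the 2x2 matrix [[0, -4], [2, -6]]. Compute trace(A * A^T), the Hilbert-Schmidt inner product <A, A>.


trace(A * A^T) = sum of squares of all entries
= 0^2 + (-4)^2 + 2^2 + (-6)^2
= 0 + 16 + 4 + 36
= 56

56


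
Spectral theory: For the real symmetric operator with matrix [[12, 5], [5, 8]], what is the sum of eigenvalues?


For a self-adjoint (symmetric) matrix, the eigenvalues are real.
The sum of eigenvalues equals the trace of the matrix.
trace = 12 + 8 = 20

20


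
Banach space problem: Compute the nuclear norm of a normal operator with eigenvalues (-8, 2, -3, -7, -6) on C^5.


For a normal operator, singular values equal |eigenvalues|.
Trace norm = sum |lambda_i| = 8 + 2 + 3 + 7 + 6
= 26

26


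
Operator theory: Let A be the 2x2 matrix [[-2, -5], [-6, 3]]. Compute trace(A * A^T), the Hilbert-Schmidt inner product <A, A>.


trace(A * A^T) = sum of squares of all entries
= (-2)^2 + (-5)^2 + (-6)^2 + 3^2
= 4 + 25 + 36 + 9
= 74

74


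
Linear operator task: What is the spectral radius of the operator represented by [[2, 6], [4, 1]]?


For a 2x2 matrix, eigenvalues satisfy lambda^2 - (trace)*lambda + det = 0
trace = 2 + 1 = 3
det = 2*1 - 6*4 = -22
discriminant = 3^2 - 4*(-22) = 97
spectral radius = max |eigenvalue| = 6.4244

6.4244


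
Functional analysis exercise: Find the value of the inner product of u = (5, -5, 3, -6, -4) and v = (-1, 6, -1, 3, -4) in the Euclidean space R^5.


Computing the standard inner product <u, v> = sum u_i * v_i
= 5*-1 + -5*6 + 3*-1 + -6*3 + -4*-4
= -5 + -30 + -3 + -18 + 16
= -40

-40


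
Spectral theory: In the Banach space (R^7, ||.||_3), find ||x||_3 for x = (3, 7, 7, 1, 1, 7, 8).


The l^3 norm = (sum |x_i|^3)^(1/3)
Sum of 3th powers = 27 + 343 + 343 + 1 + 1 + 343 + 512 = 1570
||x||_3 = (1570)^(1/3) = 11.6225

11.6225


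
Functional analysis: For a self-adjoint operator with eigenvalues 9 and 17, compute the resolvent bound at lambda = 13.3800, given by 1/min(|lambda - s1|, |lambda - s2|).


dist(13.3800, {9, 17}) = min(|13.3800 - 9|, |13.3800 - 17|)
= min(4.3800, 3.6200) = 3.6200
Resolvent bound = 1/3.6200 = 0.2762

0.2762


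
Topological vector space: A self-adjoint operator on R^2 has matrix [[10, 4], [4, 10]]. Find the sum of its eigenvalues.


For a self-adjoint (symmetric) matrix, the eigenvalues are real.
The sum of eigenvalues equals the trace of the matrix.
trace = 10 + 10 = 20

20


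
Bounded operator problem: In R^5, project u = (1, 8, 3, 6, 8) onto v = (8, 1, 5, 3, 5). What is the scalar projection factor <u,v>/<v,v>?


Computing <u,v> = 1*8 + 8*1 + 3*5 + 6*3 + 8*5 = 89
Computing <v,v> = 8^2 + 1^2 + 5^2 + 3^2 + 5^2 = 124
Projection coefficient = 89/124 = 0.7177

0.7177


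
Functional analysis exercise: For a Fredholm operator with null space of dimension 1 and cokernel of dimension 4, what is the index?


The Fredholm index is defined as ind(T) = dim(ker T) - dim(coker T)
= 1 - 4
= -3

-3


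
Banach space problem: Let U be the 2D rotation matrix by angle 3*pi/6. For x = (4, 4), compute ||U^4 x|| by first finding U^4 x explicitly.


U is a rotation by theta = 3*pi/6
U^4 = rotation by 4*theta = 12*pi/6 = 0*pi/6 (mod 2*pi)
cos(0*pi/6) = 1.0000, sin(0*pi/6) = 0.0000
U^4 x = (1.0000 * 4 - 0.0000 * 4, 0.0000 * 4 + 1.0000 * 4)
= (4.0000, 4.0000)
||U^4 x|| = sqrt(4.0000^2 + 4.0000^2) = sqrt(32.0000) = 5.6569

5.6569


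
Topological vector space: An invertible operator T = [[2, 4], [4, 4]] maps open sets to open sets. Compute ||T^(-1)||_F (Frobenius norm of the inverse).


det(T) = 2*4 - 4*4 = -8
T^(-1) = (1/-8) * [[4, -4], [-4, 2]] = [[-0.5000, 0.5000], [0.5000, -0.2500]]
||T^(-1)||_F^2 = (-0.5000)^2 + 0.5000^2 + 0.5000^2 + (-0.2500)^2 = 0.8125
||T^(-1)||_F = sqrt(0.8125) = 0.9014

0.9014


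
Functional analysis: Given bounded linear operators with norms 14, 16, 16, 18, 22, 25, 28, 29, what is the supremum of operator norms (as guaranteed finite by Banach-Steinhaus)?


By the Uniform Boundedness Principle, the supremum of norms is finite.
sup_k ||T_k|| = max(14, 16, 16, 18, 22, 25, 28, 29) = 29

29


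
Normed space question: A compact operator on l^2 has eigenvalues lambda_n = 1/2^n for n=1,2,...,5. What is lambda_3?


The eigenvalue formula gives lambda_3 = 1/2^3
= 1/8
= 0.1250

0.1250


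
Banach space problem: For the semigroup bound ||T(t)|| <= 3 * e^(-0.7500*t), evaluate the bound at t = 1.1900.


||T(1.1900)|| <= 3 * exp(-0.7500 * 1.1900)
= 3 * exp(-0.8925)
= 3 * 0.4096
= 1.2289

1.2289


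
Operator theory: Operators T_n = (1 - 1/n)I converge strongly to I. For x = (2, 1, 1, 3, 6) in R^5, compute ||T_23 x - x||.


T_23 x - x = (1 - 1/23)x - x = -x/23
||x|| = sqrt(51) = 7.1414
||T_23 x - x|| = ||x||/23 = 7.1414/23 = 0.3105

0.3105


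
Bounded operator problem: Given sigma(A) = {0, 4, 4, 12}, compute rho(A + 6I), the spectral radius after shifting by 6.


Spectrum of A + 6I = {6, 10, 10, 18}
Spectral radius = max |lambda| over the shifted spectrum
= max(6, 10, 10, 18) = 18

18


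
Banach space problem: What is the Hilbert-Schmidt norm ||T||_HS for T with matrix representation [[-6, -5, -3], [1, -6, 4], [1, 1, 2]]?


The Hilbert-Schmidt norm is sqrt(sum of squares of all entries).
Sum of squares = (-6)^2 + (-5)^2 + (-3)^2 + 1^2 + (-6)^2 + 4^2 + 1^2 + 1^2 + 2^2
= 36 + 25 + 9 + 1 + 36 + 16 + 1 + 1 + 4 = 129
||T||_HS = sqrt(129) = 11.3578

11.3578


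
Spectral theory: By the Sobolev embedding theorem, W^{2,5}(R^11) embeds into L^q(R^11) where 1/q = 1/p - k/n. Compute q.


Using the Sobolev embedding formula: 1/q = 1/p - k/n
1/q = 1/5 - 2/11 = 1/55
q = 1/(1/55) = 55

55.0000


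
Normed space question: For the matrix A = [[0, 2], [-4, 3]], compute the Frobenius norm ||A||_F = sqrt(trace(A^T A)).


||A||_F^2 = sum a_ij^2
= 0^2 + 2^2 + (-4)^2 + 3^2
= 0 + 4 + 16 + 9 = 29
||A||_F = sqrt(29) = 5.3852

5.3852


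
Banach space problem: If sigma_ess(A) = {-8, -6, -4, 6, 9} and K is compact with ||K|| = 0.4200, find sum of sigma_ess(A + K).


By Weyl's theorem, the essential spectrum is invariant under compact perturbations.
sigma_ess(A + K) = sigma_ess(A) = {-8, -6, -4, 6, 9}
Sum = -8 + -6 + -4 + 6 + 9 = -3

-3


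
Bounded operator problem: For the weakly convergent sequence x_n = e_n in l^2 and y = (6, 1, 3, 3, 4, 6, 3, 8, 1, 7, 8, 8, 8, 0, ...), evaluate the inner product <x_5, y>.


x_5 = e_5 is the standard basis vector with 1 in position 5.
<x_5, y> = y_5 = 4
As n -> infinity, <x_n, y> -> 0, confirming weak convergence of (x_n) to 0.

4


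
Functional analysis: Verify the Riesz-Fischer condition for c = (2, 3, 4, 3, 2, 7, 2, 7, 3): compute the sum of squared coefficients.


sum |c_n|^2 = 2^2 + 3^2 + 4^2 + 3^2 + 2^2 + 7^2 + 2^2 + 7^2 + 3^2
= 4 + 9 + 16 + 9 + 4 + 49 + 4 + 49 + 9
= 153

153


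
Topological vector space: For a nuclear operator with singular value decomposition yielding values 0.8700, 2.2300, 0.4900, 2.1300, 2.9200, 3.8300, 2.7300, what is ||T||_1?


The nuclear norm is the sum of all singular values.
||T||_1 = 0.8700 + 2.2300 + 0.4900 + 2.1300 + 2.9200 + 3.8300 + 2.7300
= 15.2000

15.2000


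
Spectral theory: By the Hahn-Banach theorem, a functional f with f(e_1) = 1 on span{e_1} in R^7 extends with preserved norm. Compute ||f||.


The norm of f is given by ||f|| = sup_{||x||=1} |f(x)|.
On span{e_1}, ||e_1|| = 1, so ||f|| = |f(e_1)| / ||e_1||
= |1| / 1 = 1.0000

1.0000


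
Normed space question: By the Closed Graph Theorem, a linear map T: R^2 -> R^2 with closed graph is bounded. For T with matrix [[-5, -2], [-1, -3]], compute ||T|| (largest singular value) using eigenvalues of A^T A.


A^T A = [[26, 13], [13, 13]]
trace(A^T A) = 39, det(A^T A) = 169
discriminant = 39^2 - 4*169 = 845
Largest eigenvalue of A^T A = (trace + sqrt(disc))/2 = 34.0344
||T|| = sqrt(34.0344) = 5.8339

5.8339


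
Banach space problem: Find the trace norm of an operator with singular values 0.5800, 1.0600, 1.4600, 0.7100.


The nuclear norm is the sum of all singular values.
||T||_1 = 0.5800 + 1.0600 + 1.4600 + 0.7100
= 3.8100

3.8100


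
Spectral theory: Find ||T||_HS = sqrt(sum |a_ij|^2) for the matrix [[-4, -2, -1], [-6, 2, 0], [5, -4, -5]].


The Hilbert-Schmidt norm is sqrt(sum of squares of all entries).
Sum of squares = (-4)^2 + (-2)^2 + (-1)^2 + (-6)^2 + 2^2 + 0^2 + 5^2 + (-4)^2 + (-5)^2
= 16 + 4 + 1 + 36 + 4 + 0 + 25 + 16 + 25 = 127
||T||_HS = sqrt(127) = 11.2694

11.2694


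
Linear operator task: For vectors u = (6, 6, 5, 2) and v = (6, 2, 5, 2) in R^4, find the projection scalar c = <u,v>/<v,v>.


Computing <u,v> = 6*6 + 6*2 + 5*5 + 2*2 = 77
Computing <v,v> = 6^2 + 2^2 + 5^2 + 2^2 = 69
Projection coefficient = 77/69 = 1.1159

1.1159


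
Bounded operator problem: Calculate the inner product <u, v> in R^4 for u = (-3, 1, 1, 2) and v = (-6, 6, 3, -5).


Computing the standard inner product <u, v> = sum u_i * v_i
= -3*-6 + 1*6 + 1*3 + 2*-5
= 18 + 6 + 3 + -10
= 17

17


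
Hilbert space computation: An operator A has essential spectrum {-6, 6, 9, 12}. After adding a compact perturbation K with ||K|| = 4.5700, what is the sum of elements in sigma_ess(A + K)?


By Weyl's theorem, the essential spectrum is invariant under compact perturbations.
sigma_ess(A + K) = sigma_ess(A) = {-6, 6, 9, 12}
Sum = -6 + 6 + 9 + 12 = 21

21


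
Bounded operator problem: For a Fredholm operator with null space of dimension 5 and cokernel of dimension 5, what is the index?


The Fredholm index is defined as ind(T) = dim(ker T) - dim(coker T)
= 5 - 5
= 0

0


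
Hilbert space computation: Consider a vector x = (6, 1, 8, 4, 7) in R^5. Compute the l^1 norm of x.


The l^1 norm equals the sum of absolute values of all components.
||x||_1 = 6 + 1 + 8 + 4 + 7
= 26

26.0000


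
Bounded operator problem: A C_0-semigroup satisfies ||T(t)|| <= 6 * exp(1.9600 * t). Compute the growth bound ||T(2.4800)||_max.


||T(2.4800)|| <= 6 * exp(1.9600 * 2.4800)
= 6 * exp(4.8608)
= 6 * 129.1275
= 774.7648

774.7648


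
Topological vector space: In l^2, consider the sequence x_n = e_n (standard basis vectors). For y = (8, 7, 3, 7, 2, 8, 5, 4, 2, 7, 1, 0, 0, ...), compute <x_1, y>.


x_1 = e_1 is the standard basis vector with 1 in position 1.
<x_1, y> = y_1 = 8
As n -> infinity, <x_n, y> -> 0, confirming weak convergence of (x_n) to 0.

8


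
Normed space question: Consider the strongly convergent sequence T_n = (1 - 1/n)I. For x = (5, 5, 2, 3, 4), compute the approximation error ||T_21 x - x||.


T_21 x - x = (1 - 1/21)x - x = -x/21
||x|| = sqrt(79) = 8.8882
||T_21 x - x|| = ||x||/21 = 8.8882/21 = 0.4232

0.4232


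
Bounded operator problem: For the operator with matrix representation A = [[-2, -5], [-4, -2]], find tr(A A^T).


trace(A * A^T) = sum of squares of all entries
= (-2)^2 + (-5)^2 + (-4)^2 + (-2)^2
= 4 + 25 + 16 + 4
= 49

49


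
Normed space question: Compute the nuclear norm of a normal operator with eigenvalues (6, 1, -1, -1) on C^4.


For a normal operator, singular values equal |eigenvalues|.
Trace norm = sum |lambda_i| = 6 + 1 + 1 + 1
= 9

9


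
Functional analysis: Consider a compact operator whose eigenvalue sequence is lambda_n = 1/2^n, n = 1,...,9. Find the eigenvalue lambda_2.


The eigenvalue formula gives lambda_2 = 1/2^2
= 1/4
= 0.2500

0.2500


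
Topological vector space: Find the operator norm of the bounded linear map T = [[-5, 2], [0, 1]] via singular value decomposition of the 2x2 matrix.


A^T A = [[25, -10], [-10, 5]]
trace(A^T A) = 30, det(A^T A) = 25
discriminant = 30^2 - 4*25 = 800
Largest eigenvalue of A^T A = (trace + sqrt(disc))/2 = 29.1421
||T|| = sqrt(29.1421) = 5.3983

5.3983


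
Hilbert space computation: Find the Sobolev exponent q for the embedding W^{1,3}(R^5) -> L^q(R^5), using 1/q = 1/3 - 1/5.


Using the Sobolev embedding formula: 1/q = 1/p - k/n
1/q = 1/3 - 1/5 = 2/15
q = 1/(2/15) = 15/2 = 7.5000

7.5000


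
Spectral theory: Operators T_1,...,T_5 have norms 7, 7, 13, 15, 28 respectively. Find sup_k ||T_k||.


By the Uniform Boundedness Principle, the supremum of norms is finite.
sup_k ||T_k|| = max(7, 7, 13, 15, 28) = 28

28


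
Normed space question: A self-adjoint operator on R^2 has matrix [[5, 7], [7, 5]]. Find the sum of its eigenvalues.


For a self-adjoint (symmetric) matrix, the eigenvalues are real.
The sum of eigenvalues equals the trace of the matrix.
trace = 5 + 5 = 10

10


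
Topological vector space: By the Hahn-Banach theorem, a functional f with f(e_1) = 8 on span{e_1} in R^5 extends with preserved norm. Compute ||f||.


The norm of f is given by ||f|| = sup_{||x||=1} |f(x)|.
On span{e_1}, ||e_1|| = 1, so ||f|| = |f(e_1)| / ||e_1||
= |8| / 1 = 8.0000

8.0000


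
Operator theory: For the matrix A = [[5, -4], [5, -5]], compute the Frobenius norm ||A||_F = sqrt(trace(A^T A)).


||A||_F^2 = sum a_ij^2
= 5^2 + (-4)^2 + 5^2 + (-5)^2
= 25 + 16 + 25 + 25 = 91
||A||_F = sqrt(91) = 9.5394

9.5394


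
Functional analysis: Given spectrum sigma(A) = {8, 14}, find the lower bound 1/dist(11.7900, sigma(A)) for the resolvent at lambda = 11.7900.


dist(11.7900, {8, 14}) = min(|11.7900 - 8|, |11.7900 - 14|)
= min(3.7900, 2.2100) = 2.2100
Resolvent bound = 1/2.2100 = 0.4525

0.4525


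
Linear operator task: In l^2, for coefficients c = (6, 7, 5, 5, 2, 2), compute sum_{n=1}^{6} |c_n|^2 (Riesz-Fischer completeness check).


sum |c_n|^2 = 6^2 + 7^2 + 5^2 + 5^2 + 2^2 + 2^2
= 36 + 49 + 25 + 25 + 4 + 4
= 143

143


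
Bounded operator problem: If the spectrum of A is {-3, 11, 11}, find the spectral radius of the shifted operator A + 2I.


Spectrum of A + 2I = {-1, 13, 13}
Spectral radius = max |lambda| over the shifted spectrum
= max(1, 13, 13) = 13

13


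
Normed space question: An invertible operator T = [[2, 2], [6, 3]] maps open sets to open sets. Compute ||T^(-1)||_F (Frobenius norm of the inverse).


det(T) = 2*3 - 2*6 = -6
T^(-1) = (1/-6) * [[3, -2], [-6, 2]] = [[-0.5000, 0.3333], [1.0000, -0.3333]]
||T^(-1)||_F^2 = (-0.5000)^2 + 0.3333^2 + 1.0000^2 + (-0.3333)^2 = 1.4722
||T^(-1)||_F = sqrt(1.4722) = 1.2134

1.2134


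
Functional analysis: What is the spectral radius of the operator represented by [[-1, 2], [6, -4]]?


For a 2x2 matrix, eigenvalues satisfy lambda^2 - (trace)*lambda + det = 0
trace = -1 + -4 = -5
det = -1*-4 - 2*6 = -8
discriminant = (-5)^2 - 4*(-8) = 57
spectral radius = max |eigenvalue| = 6.2749

6.2749


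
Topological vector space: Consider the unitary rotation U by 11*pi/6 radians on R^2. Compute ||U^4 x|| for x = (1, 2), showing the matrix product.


U is a rotation by theta = 11*pi/6
U^4 = rotation by 4*theta = 44*pi/6 = 8*pi/6 (mod 2*pi)
cos(8*pi/6) = -0.5000, sin(8*pi/6) = -0.8660
U^4 x = (-0.5000 * 1 - -0.8660 * 2, -0.8660 * 1 + -0.5000 * 2)
= (1.2321, -1.8660)
||U^4 x|| = sqrt(1.2321^2 + (-1.8660)^2) = sqrt(5.0000) = 2.2361

2.2361


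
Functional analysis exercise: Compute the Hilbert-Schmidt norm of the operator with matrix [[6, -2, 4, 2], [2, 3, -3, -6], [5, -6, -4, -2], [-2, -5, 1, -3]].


The Hilbert-Schmidt norm is sqrt(sum of squares of all entries).
Sum of squares = 6^2 + (-2)^2 + 4^2 + 2^2 + 2^2 + 3^2 + (-3)^2 + (-6)^2 + 5^2 + (-6)^2 + (-4)^2 + (-2)^2 + (-2)^2 + (-5)^2 + 1^2 + (-3)^2
= 36 + 4 + 16 + 4 + 4 + 9 + 9 + 36 + 25 + 36 + 16 + 4 + 4 + 25 + 1 + 9 = 238
||T||_HS = sqrt(238) = 15.4272

15.4272


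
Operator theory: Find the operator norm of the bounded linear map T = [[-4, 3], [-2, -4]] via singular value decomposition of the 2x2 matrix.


A^T A = [[20, -4], [-4, 25]]
trace(A^T A) = 45, det(A^T A) = 484
discriminant = 45^2 - 4*484 = 89
Largest eigenvalue of A^T A = (trace + sqrt(disc))/2 = 27.2170
||T|| = sqrt(27.2170) = 5.2170

5.2170


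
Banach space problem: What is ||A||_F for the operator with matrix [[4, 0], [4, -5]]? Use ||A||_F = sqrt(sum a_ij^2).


||A||_F^2 = sum a_ij^2
= 4^2 + 0^2 + 4^2 + (-5)^2
= 16 + 0 + 16 + 25 = 57
||A||_F = sqrt(57) = 7.5498

7.5498


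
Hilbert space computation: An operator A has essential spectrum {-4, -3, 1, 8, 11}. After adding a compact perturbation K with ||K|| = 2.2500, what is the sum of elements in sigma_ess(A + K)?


By Weyl's theorem, the essential spectrum is invariant under compact perturbations.
sigma_ess(A + K) = sigma_ess(A) = {-4, -3, 1, 8, 11}
Sum = -4 + -3 + 1 + 8 + 11 = 13

13


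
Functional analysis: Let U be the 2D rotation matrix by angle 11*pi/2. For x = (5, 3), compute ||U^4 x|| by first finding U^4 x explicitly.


U is a rotation by theta = 11*pi/2
U^4 = rotation by 4*theta = 44*pi/2 = 0*pi/2 (mod 2*pi)
cos(0*pi/2) = 1.0000, sin(0*pi/2) = 0.0000
U^4 x = (1.0000 * 5 - 0.0000 * 3, 0.0000 * 5 + 1.0000 * 3)
= (5.0000, 3.0000)
||U^4 x|| = sqrt(5.0000^2 + 3.0000^2) = sqrt(34.0000) = 5.8310

5.8310


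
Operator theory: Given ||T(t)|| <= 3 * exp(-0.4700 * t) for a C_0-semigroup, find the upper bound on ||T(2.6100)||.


||T(2.6100)|| <= 3 * exp(-0.4700 * 2.6100)
= 3 * exp(-1.2267)
= 3 * 0.2933
= 0.8798

0.8798


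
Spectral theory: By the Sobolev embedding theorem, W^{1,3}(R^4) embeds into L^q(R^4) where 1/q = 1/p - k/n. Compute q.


Using the Sobolev embedding formula: 1/q = 1/p - k/n
1/q = 1/3 - 1/4 = 1/12
q = 1/(1/12) = 12

12.0000


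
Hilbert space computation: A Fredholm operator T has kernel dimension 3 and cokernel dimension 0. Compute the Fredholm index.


The Fredholm index is defined as ind(T) = dim(ker T) - dim(coker T)
= 3 - 0
= 3

3


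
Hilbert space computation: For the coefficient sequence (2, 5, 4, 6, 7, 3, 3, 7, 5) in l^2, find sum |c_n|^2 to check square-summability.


sum |c_n|^2 = 2^2 + 5^2 + 4^2 + 6^2 + 7^2 + 3^2 + 3^2 + 7^2 + 5^2
= 4 + 25 + 16 + 36 + 49 + 9 + 9 + 49 + 25
= 222

222


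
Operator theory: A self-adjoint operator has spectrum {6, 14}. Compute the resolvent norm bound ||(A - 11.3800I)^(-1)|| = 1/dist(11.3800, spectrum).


dist(11.3800, {6, 14}) = min(|11.3800 - 6|, |11.3800 - 14|)
= min(5.3800, 2.6200) = 2.6200
Resolvent bound = 1/2.6200 = 0.3817

0.3817


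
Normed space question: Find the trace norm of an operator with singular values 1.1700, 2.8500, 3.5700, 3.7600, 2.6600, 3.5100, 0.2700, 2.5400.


The nuclear norm is the sum of all singular values.
||T||_1 = 1.1700 + 2.8500 + 3.5700 + 3.7600 + 2.6600 + 3.5100 + 0.2700 + 2.5400
= 20.3300

20.3300


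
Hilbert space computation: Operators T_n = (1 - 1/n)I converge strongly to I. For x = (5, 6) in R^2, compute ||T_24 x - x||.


T_24 x - x = (1 - 1/24)x - x = -x/24
||x|| = sqrt(61) = 7.8102
||T_24 x - x|| = ||x||/24 = 7.8102/24 = 0.3254

0.3254


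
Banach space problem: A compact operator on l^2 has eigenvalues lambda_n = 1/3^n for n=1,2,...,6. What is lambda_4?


The eigenvalue formula gives lambda_4 = 1/3^4
= 1/81
= 0.0123

0.0123


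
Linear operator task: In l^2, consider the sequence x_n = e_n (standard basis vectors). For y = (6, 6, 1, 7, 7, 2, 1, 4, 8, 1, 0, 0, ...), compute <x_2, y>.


x_2 = e_2 is the standard basis vector with 1 in position 2.
<x_2, y> = y_2 = 6
As n -> infinity, <x_n, y> -> 0, confirming weak convergence of (x_n) to 0.

6


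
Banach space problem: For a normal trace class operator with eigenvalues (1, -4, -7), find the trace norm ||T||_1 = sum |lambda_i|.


For a normal operator, singular values equal |eigenvalues|.
Trace norm = sum |lambda_i| = 1 + 4 + 7
= 12

12


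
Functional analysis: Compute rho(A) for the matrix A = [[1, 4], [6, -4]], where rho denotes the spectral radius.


For a 2x2 matrix, eigenvalues satisfy lambda^2 - (trace)*lambda + det = 0
trace = 1 + -4 = -3
det = 1*-4 - 4*6 = -28
discriminant = (-3)^2 - 4*(-28) = 121
spectral radius = max |eigenvalue| = 7.0000

7.0000


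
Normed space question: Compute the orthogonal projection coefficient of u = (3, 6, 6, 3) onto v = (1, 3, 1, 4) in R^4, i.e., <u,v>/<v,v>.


Computing <u,v> = 3*1 + 6*3 + 6*1 + 3*4 = 39
Computing <v,v> = 1^2 + 3^2 + 1^2 + 4^2 = 27
Projection coefficient = 39/27 = 1.4444

1.4444


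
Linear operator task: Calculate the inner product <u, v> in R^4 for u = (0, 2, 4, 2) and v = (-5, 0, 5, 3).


Computing the standard inner product <u, v> = sum u_i * v_i
= 0*-5 + 2*0 + 4*5 + 2*3
= 0 + 0 + 20 + 6
= 26

26


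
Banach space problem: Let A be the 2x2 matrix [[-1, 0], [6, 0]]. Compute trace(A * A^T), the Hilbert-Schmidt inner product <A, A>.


trace(A * A^T) = sum of squares of all entries
= (-1)^2 + 0^2 + 6^2 + 0^2
= 1 + 0 + 36 + 0
= 37

37


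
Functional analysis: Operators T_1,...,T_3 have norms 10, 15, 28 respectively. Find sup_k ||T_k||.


By the Uniform Boundedness Principle, the supremum of norms is finite.
sup_k ||T_k|| = max(10, 15, 28) = 28

28


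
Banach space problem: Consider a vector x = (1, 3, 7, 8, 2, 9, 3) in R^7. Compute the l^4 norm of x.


The l^4 norm = (sum |x_i|^4)^(1/4)
Sum of 4th powers = 1 + 81 + 2401 + 4096 + 16 + 6561 + 81 = 13237
||x||_4 = (13237)^(1/4) = 10.7262

10.7262


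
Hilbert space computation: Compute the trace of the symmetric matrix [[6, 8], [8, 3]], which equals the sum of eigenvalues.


For a self-adjoint (symmetric) matrix, the eigenvalues are real.
The sum of eigenvalues equals the trace of the matrix.
trace = 6 + 3 = 9

9


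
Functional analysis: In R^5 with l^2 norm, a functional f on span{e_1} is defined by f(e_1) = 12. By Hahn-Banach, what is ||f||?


The norm of f is given by ||f|| = sup_{||x||=1} |f(x)|.
On span{e_1}, ||e_1|| = 1, so ||f|| = |f(e_1)| / ||e_1||
= |12| / 1 = 12.0000

12.0000


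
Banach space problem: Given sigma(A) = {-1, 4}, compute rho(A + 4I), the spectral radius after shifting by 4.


Spectrum of A + 4I = {3, 8}
Spectral radius = max |lambda| over the shifted spectrum
= max(3, 8) = 8

8


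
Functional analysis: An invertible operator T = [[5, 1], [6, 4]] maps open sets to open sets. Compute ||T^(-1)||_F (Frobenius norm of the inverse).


det(T) = 5*4 - 1*6 = 14
T^(-1) = (1/14) * [[4, -1], [-6, 5]] = [[0.2857, -0.0714], [-0.4286, 0.3571]]
||T^(-1)||_F^2 = 0.2857^2 + (-0.0714)^2 + (-0.4286)^2 + 0.3571^2 = 0.3980
||T^(-1)||_F = sqrt(0.3980) = 0.6308

0.6308


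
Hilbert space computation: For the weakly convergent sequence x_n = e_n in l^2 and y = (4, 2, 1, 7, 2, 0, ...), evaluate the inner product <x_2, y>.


x_2 = e_2 is the standard basis vector with 1 in position 2.
<x_2, y> = y_2 = 2
As n -> infinity, <x_n, y> -> 0, confirming weak convergence of (x_n) to 0.

2


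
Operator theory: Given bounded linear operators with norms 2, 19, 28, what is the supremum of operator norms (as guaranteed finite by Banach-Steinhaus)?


By the Uniform Boundedness Principle, the supremum of norms is finite.
sup_k ||T_k|| = max(2, 19, 28) = 28

28


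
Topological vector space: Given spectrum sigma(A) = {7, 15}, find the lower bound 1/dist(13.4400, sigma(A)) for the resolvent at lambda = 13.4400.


dist(13.4400, {7, 15}) = min(|13.4400 - 7|, |13.4400 - 15|)
= min(6.4400, 1.5600) = 1.5600
Resolvent bound = 1/1.5600 = 0.6410

0.6410


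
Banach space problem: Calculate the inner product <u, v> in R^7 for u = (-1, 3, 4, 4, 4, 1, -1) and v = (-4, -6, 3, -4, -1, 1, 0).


Computing the standard inner product <u, v> = sum u_i * v_i
= -1*-4 + 3*-6 + 4*3 + 4*-4 + 4*-1 + 1*1 + -1*0
= 4 + -18 + 12 + -16 + -4 + 1 + 0
= -21

-21


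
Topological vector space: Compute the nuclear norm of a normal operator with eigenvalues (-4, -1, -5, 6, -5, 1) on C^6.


For a normal operator, singular values equal |eigenvalues|.
Trace norm = sum |lambda_i| = 4 + 1 + 5 + 6 + 5 + 1
= 22

22


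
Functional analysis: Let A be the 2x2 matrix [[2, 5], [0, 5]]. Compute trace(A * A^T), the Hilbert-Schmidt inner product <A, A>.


trace(A * A^T) = sum of squares of all entries
= 2^2 + 5^2 + 0^2 + 5^2
= 4 + 25 + 0 + 25
= 54

54


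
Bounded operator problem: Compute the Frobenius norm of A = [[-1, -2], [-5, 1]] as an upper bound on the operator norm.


||A||_F^2 = sum a_ij^2
= (-1)^2 + (-2)^2 + (-5)^2 + 1^2
= 1 + 4 + 25 + 1 = 31
||A||_F = sqrt(31) = 5.5678

5.5678


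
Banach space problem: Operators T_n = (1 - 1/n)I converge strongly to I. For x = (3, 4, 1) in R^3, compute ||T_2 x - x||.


T_2 x - x = (1 - 1/2)x - x = -x/2
||x|| = sqrt(26) = 5.0990
||T_2 x - x|| = ||x||/2 = 5.0990/2 = 2.5495

2.5495


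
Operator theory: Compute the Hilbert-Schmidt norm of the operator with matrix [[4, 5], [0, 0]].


The Hilbert-Schmidt norm is sqrt(sum of squares of all entries).
Sum of squares = 4^2 + 5^2 + 0^2 + 0^2
= 16 + 25 + 0 + 0 = 41
||T||_HS = sqrt(41) = 6.4031

6.4031


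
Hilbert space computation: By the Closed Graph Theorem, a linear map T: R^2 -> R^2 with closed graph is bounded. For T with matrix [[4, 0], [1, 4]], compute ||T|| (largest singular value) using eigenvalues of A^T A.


A^T A = [[17, 4], [4, 16]]
trace(A^T A) = 33, det(A^T A) = 256
discriminant = 33^2 - 4*256 = 65
Largest eigenvalue of A^T A = (trace + sqrt(disc))/2 = 20.5311
||T|| = sqrt(20.5311) = 4.5311

4.5311


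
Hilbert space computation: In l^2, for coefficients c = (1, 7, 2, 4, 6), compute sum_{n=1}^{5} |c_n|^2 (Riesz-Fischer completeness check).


sum |c_n|^2 = 1^2 + 7^2 + 2^2 + 4^2 + 6^2
= 1 + 49 + 4 + 16 + 36
= 106

106


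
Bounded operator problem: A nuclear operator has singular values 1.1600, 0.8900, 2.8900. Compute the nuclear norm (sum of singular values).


The nuclear norm is the sum of all singular values.
||T||_1 = 1.1600 + 0.8900 + 2.8900
= 4.9400

4.9400


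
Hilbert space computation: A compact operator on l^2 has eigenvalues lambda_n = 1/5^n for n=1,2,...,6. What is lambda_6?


The eigenvalue formula gives lambda_6 = 1/5^6
= 1/15625
= 6.4000e-05

6.4000e-05


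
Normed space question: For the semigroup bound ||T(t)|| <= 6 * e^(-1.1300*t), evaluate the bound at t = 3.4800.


||T(3.4800)|| <= 6 * exp(-1.1300 * 3.4800)
= 6 * exp(-3.9324)
= 6 * 0.0196
= 0.1176

0.1176


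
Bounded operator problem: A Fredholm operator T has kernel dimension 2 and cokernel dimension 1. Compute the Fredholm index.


The Fredholm index is defined as ind(T) = dim(ker T) - dim(coker T)
= 2 - 1
= 1

1


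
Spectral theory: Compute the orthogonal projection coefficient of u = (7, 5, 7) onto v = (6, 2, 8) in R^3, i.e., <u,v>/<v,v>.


Computing <u,v> = 7*6 + 5*2 + 7*8 = 108
Computing <v,v> = 6^2 + 2^2 + 8^2 = 104
Projection coefficient = 108/104 = 1.0385

1.0385


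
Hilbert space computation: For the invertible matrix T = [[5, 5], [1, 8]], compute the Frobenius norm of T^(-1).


det(T) = 5*8 - 5*1 = 35
T^(-1) = (1/35) * [[8, -5], [-1, 5]] = [[0.2286, -0.1429], [-0.0286, 0.1429]]
||T^(-1)||_F^2 = 0.2286^2 + (-0.1429)^2 + (-0.0286)^2 + 0.1429^2 = 0.0939
||T^(-1)||_F = sqrt(0.0939) = 0.3064

0.3064


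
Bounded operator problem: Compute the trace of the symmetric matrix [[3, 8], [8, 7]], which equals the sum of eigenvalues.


For a self-adjoint (symmetric) matrix, the eigenvalues are real.
The sum of eigenvalues equals the trace of the matrix.
trace = 3 + 7 = 10

10


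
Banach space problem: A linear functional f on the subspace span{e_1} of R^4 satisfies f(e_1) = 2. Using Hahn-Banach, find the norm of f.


The norm of f is given by ||f|| = sup_{||x||=1} |f(x)|.
On span{e_1}, ||e_1|| = 1, so ||f|| = |f(e_1)| / ||e_1||
= |2| / 1 = 2.0000

2.0000


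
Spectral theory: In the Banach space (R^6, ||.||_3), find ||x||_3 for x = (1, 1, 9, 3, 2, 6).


The l^3 norm = (sum |x_i|^3)^(1/3)
Sum of 3th powers = 1 + 1 + 729 + 27 + 8 + 216 = 982
||x||_3 = (982)^(1/3) = 9.9396

9.9396


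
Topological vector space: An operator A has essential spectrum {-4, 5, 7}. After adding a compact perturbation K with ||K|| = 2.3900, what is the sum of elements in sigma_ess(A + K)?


By Weyl's theorem, the essential spectrum is invariant under compact perturbations.
sigma_ess(A + K) = sigma_ess(A) = {-4, 5, 7}
Sum = -4 + 5 + 7 = 8

8


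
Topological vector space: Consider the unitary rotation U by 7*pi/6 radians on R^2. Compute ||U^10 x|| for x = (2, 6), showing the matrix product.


U is a rotation by theta = 7*pi/6
U^10 = rotation by 10*theta = 70*pi/6 = 10*pi/6 (mod 2*pi)
cos(10*pi/6) = 0.5000, sin(10*pi/6) = -0.8660
U^10 x = (0.5000 * 2 - -0.8660 * 6, -0.8660 * 2 + 0.5000 * 6)
= (6.1962, 1.2679)
||U^10 x|| = sqrt(6.1962^2 + 1.2679^2) = sqrt(40.0000) = 6.3246

6.3246


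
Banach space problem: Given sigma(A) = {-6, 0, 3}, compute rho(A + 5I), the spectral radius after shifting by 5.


Spectrum of A + 5I = {-1, 5, 8}
Spectral radius = max |lambda| over the shifted spectrum
= max(1, 5, 8) = 8

8


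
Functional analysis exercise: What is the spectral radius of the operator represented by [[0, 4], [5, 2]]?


For a 2x2 matrix, eigenvalues satisfy lambda^2 - (trace)*lambda + det = 0
trace = 0 + 2 = 2
det = 0*2 - 4*5 = -20
discriminant = 2^2 - 4*(-20) = 84
spectral radius = max |eigenvalue| = 5.5826

5.5826


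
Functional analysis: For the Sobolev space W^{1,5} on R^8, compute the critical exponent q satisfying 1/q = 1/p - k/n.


Using the Sobolev embedding formula: 1/q = 1/p - k/n
1/q = 1/5 - 1/8 = 3/40
q = 1/(3/40) = 40/3 = 13.3333

13.3333


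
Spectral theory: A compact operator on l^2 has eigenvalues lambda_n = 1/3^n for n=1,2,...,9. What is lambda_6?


The eigenvalue formula gives lambda_6 = 1/3^6
= 1/729
= 0.0014

0.0014


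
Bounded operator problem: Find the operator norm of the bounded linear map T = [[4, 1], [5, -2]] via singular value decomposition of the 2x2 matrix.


A^T A = [[41, -6], [-6, 5]]
trace(A^T A) = 46, det(A^T A) = 169
discriminant = 46^2 - 4*169 = 1440
Largest eigenvalue of A^T A = (trace + sqrt(disc))/2 = 41.9737
||T|| = sqrt(41.9737) = 6.4787

6.4787


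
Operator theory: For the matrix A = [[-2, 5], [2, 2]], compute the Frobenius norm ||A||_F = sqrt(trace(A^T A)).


||A||_F^2 = sum a_ij^2
= (-2)^2 + 5^2 + 2^2 + 2^2
= 4 + 25 + 4 + 4 = 37
||A||_F = sqrt(37) = 6.0828

6.0828


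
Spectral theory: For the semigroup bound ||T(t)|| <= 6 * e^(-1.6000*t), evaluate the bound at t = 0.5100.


||T(0.5100)|| <= 6 * exp(-1.6000 * 0.5100)
= 6 * exp(-0.8160)
= 6 * 0.4422
= 2.6532

2.6532


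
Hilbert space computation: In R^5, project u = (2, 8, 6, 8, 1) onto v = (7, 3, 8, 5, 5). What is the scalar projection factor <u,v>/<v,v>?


Computing <u,v> = 2*7 + 8*3 + 6*8 + 8*5 + 1*5 = 131
Computing <v,v> = 7^2 + 3^2 + 8^2 + 5^2 + 5^2 = 172
Projection coefficient = 131/172 = 0.7616

0.7616


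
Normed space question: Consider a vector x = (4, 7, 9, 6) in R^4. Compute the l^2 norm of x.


The l^2 norm = (sum |x_i|^2)^(1/2)
Sum of 2th powers = 16 + 49 + 81 + 36 = 182
||x||_2 = (182)^(1/2) = 13.4907

13.4907


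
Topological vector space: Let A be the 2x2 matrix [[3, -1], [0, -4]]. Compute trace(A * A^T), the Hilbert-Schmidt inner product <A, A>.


trace(A * A^T) = sum of squares of all entries
= 3^2 + (-1)^2 + 0^2 + (-4)^2
= 9 + 1 + 0 + 16
= 26

26


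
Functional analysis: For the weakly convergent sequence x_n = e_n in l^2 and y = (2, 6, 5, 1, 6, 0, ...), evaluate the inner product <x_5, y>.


x_5 = e_5 is the standard basis vector with 1 in position 5.
<x_5, y> = y_5 = 6
As n -> infinity, <x_n, y> -> 0, confirming weak convergence of (x_n) to 0.

6


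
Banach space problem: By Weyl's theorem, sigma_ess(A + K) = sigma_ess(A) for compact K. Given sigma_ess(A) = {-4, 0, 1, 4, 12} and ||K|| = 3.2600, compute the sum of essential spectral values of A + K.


By Weyl's theorem, the essential spectrum is invariant under compact perturbations.
sigma_ess(A + K) = sigma_ess(A) = {-4, 0, 1, 4, 12}
Sum = -4 + 0 + 1 + 4 + 12 = 13

13


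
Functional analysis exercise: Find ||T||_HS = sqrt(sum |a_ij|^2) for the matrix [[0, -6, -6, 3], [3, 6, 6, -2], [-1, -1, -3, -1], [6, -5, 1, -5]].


The Hilbert-Schmidt norm is sqrt(sum of squares of all entries).
Sum of squares = 0^2 + (-6)^2 + (-6)^2 + 3^2 + 3^2 + 6^2 + 6^2 + (-2)^2 + (-1)^2 + (-1)^2 + (-3)^2 + (-1)^2 + 6^2 + (-5)^2 + 1^2 + (-5)^2
= 0 + 36 + 36 + 9 + 9 + 36 + 36 + 4 + 1 + 1 + 9 + 1 + 36 + 25 + 1 + 25 = 265
||T||_HS = sqrt(265) = 16.2788

16.2788


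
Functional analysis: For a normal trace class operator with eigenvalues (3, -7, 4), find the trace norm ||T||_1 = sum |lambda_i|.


For a normal operator, singular values equal |eigenvalues|.
Trace norm = sum |lambda_i| = 3 + 7 + 4
= 14

14


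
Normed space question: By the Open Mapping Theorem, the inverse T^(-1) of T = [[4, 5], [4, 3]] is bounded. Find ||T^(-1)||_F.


det(T) = 4*3 - 5*4 = -8
T^(-1) = (1/-8) * [[3, -5], [-4, 4]] = [[-0.3750, 0.6250], [0.5000, -0.5000]]
||T^(-1)||_F^2 = (-0.3750)^2 + 0.6250^2 + 0.5000^2 + (-0.5000)^2 = 1.0312
||T^(-1)||_F = sqrt(1.0312) = 1.0155

1.0155


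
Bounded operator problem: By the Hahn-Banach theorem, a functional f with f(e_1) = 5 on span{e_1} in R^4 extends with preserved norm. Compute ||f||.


The norm of f is given by ||f|| = sup_{||x||=1} |f(x)|.
On span{e_1}, ||e_1|| = 1, so ||f|| = |f(e_1)| / ||e_1||
= |5| / 1 = 5.0000

5.0000


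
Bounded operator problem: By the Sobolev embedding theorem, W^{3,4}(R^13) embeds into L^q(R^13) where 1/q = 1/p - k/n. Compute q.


Using the Sobolev embedding formula: 1/q = 1/p - k/n
1/q = 1/4 - 3/13 = 1/52
q = 1/(1/52) = 52

52.0000


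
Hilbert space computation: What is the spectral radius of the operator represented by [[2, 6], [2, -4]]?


For a 2x2 matrix, eigenvalues satisfy lambda^2 - (trace)*lambda + det = 0
trace = 2 + -4 = -2
det = 2*-4 - 6*2 = -20
discriminant = (-2)^2 - 4*(-20) = 84
spectral radius = max |eigenvalue| = 5.5826

5.5826


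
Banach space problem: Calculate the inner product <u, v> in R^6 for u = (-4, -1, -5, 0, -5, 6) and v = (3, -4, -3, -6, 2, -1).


Computing the standard inner product <u, v> = sum u_i * v_i
= -4*3 + -1*-4 + -5*-3 + 0*-6 + -5*2 + 6*-1
= -12 + 4 + 15 + 0 + -10 + -6
= -9

-9


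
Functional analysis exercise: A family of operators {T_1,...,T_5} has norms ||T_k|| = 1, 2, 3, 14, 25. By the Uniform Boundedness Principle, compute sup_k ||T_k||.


By the Uniform Boundedness Principle, the supremum of norms is finite.
sup_k ||T_k|| = max(1, 2, 3, 14, 25) = 25

25


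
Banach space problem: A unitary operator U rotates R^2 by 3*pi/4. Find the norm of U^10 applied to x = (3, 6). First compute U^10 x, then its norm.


U is a rotation by theta = 3*pi/4
U^10 = rotation by 10*theta = 30*pi/4 = 6*pi/4 (mod 2*pi)
cos(6*pi/4) = 0.0000, sin(6*pi/4) = -1.0000
U^10 x = (0.0000 * 3 - -1.0000 * 6, -1.0000 * 3 + 0.0000 * 6)
= (6.0000, -3.0000)
||U^10 x|| = sqrt(6.0000^2 + (-3.0000)^2) = sqrt(45.0000) = 6.7082

6.7082


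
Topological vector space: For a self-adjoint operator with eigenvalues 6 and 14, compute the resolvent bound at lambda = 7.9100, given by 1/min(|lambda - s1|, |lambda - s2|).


dist(7.9100, {6, 14}) = min(|7.9100 - 6|, |7.9100 - 14|)
= min(1.9100, 6.0900) = 1.9100
Resolvent bound = 1/1.9100 = 0.5236

0.5236


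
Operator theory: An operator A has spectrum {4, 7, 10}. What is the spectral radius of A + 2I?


Spectrum of A + 2I = {6, 9, 12}
Spectral radius = max |lambda| over the shifted spectrum
= max(6, 9, 12) = 12

12


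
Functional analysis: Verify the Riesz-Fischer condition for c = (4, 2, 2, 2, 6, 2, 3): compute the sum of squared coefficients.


sum |c_n|^2 = 4^2 + 2^2 + 2^2 + 2^2 + 6^2 + 2^2 + 3^2
= 16 + 4 + 4 + 4 + 36 + 4 + 9
= 77

77
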